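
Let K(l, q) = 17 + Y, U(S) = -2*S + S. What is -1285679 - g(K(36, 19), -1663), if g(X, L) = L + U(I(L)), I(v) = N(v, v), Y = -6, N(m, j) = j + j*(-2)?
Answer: -1282353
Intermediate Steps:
N(m, j) = -j (N(m, j) = j - 2*j = -j)
I(v) = -v
U(S) = -S
K(l, q) = 11 (K(l, q) = 17 - 6 = 11)
g(X, L) = 2*L (g(X, L) = L - (-1)*L = L + L = 2*L)
-1285679 - g(K(36, 19), -1663) = -1285679 - 2*(-1663) = -1285679 - 1*(-3326) = -1285679 + 3326 = -1282353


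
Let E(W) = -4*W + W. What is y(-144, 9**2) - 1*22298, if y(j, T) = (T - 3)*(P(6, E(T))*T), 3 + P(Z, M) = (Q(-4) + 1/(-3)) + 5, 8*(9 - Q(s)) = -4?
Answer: 48253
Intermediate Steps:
Q(s) = 19/2 (Q(s) = 9 - 1/8*(-4) = 9 + 1/2 = 19/2)
E(W) = -3*W
P(Z, M) = 67/6 (P(Z, M) = -3 + ((19/2 + 1/(-3)) + 5) = -3 + ((19/2 - 1/3) + 5) = -3 + (55/6 + 5) = -3 + 85/6 = 67/6)
y(j, T) = 67*T*(-3 + T)/6 (y(j, T) = (T - 3)*(67*T/6) = (-3 + T)*(67*T/6) = 67*T*(-3 + T)/6)
y(-144, 9**2) - 1*22298 = (67/6)*9**2*(-3 + 9**2) - 1*22298 = (67/6)*81*(-3 + 81) - 22298 = (67/6)*81*78 - 22298 = 70551 - 22298 = 48253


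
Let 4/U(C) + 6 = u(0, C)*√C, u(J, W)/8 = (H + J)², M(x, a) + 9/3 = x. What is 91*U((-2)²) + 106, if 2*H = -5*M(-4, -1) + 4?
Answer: 322316/3039 ≈ 106.06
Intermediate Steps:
M(x, a) = -3 + x
H = 39/2 (H = (-5*(-3 - 4) + 4)/2 = (-5*(-7) + 4)/2 = (35 + 4)/2 = (½)*39 = 39/2 ≈ 19.500)
u(J, W) = 8*(39/2 + J)²
U(C) = 4/(-6 + 3042*√C) (U(C) = 4/(-6 + (2*(39 + 2*0)²)*√C) = 4/(-6 + (2*(39 + 0)²)*√C) = 4/(-6 + (2*39²)*√C) = 4/(-6 + (2*1521)*√C) = 4/(-6 + 3042*√C))
91*U((-2)²) + 106 = 91*(2/(3*(-1 + 507*√((-2)²)))) + 106 = 91*(2/(3*(-1 + 507*√4))) + 106 = 91*(2/(3*(-1 + 507*2))) + 106 = 91*(2/(3*(-1 + 1014))) + 106 = 91*((⅔)/1013) + 106 = 91*((⅔)*(1/1013)) + 106 = 91*(2/3039) + 106 = 182/3039 + 106 = 322316/3039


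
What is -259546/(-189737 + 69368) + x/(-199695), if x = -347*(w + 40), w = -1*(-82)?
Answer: 18975246572/8012362485 ≈ 2.3682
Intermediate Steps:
w = 82
x = -42334 (x = -347*(82 + 40) = -347*122 = -42334)
-259546/(-189737 + 69368) + x/(-199695) = -259546/(-189737 + 69368) - 42334/(-199695) = -259546/(-120369) - 42334*(-1/199695) = -259546*(-1/120369) + 42334/199695 = 259546/120369 + 42334/199695 = 18975246572/8012362485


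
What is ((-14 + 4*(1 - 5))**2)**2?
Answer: 810000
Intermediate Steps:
((-14 + 4*(1 - 5))**2)**2 = ((-14 + 4*(-4))**2)**2 = ((-14 - 16)**2)**2 = ((-30)**2)**2 = 900**2 = 810000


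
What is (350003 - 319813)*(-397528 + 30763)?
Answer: -11072635350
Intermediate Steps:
(350003 - 319813)*(-397528 + 30763) = 30190*(-366765) = -11072635350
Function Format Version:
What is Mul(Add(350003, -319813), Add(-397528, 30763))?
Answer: -11072635350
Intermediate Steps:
Mul(Add(350003, -319813), Add(-397528, 30763)) = Mul(30190, -366765) = -11072635350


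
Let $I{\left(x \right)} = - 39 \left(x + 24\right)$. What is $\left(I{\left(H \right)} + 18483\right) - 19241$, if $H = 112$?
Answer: $-6062$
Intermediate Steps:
$I{\left(x \right)} = -936 - 39 x$ ($I{\left(x \right)} = - 39 \left(24 + x\right) = -936 - 39 x$)
$\left(I{\left(H \right)} + 18483\right) - 19241 = \left(\left(-936 - 4368\right) + 18483\right) - 19241 = \left(-5304 + 18483\right) - 19241 = 13179 - 19241 = -6062$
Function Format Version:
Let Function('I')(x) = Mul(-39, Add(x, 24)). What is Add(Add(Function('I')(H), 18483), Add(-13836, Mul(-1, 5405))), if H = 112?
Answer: -6062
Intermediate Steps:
Function('I')(x) = Add(-936, Mul(-39, x)) (Function('I')(x) = Mul(-39, Add(24, x)) = Add(-936, Mul(-39, x)))
Add(Add(Function('I')(H), 18483), Add(-13836, Mul(-1, 5405))) = Add(Add(Add(-936, Mul(-39, 112)), 18483), Add(-13836, Mul(-1, 5405))) = Add(Add(Add(-936, -4368), 18483), Add(-13836, -5405)) = Add(Add(-5304, 18483), -19241) = Add(13179, -19241) = -6062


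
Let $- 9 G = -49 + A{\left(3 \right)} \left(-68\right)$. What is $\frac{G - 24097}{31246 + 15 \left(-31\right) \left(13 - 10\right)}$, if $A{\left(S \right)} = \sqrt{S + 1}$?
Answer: $- \frac{216688}{268659} \approx -0.80655$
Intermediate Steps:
$A{\left(S \right)} = \sqrt{1 + S}$
$G = \frac{185}{9}$ ($G = - \frac{-49 + \sqrt{1 + 3} \left(-68\right)}{9} = - \frac{-49 + \sqrt{4} \left(-68\right)}{9} = - \frac{-49 + 2 \left(-68\right)}{9} = - \frac{-49 - 136}{9} = \left(- \frac{1}{9}\right) \left(-185\right) = \frac{185}{9} \approx 20.556$)
$\frac{G - 24097}{31246 + 15 \left(-31\right) \left(13 - 10\right)} = \frac{\frac{185}{9} - 24097}{31246 + 15 \left(-31\right) \left(13 - 10\right)} = \frac{\frac{185}{9} - 24097}{31246 - 1395} = - \frac{216688}{9 \left(31246 - 1395\right)} = - \frac{216688}{9 \cdot 29851} = \left(- \frac{216688}{9}\right) \frac{1}{29851} = - \frac{216688}{268659}$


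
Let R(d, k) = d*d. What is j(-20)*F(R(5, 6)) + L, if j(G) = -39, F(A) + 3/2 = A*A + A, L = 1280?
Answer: -48023/2 ≈ -24012.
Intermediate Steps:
R(d, k) = d**2
F(A) = -3/2 + A + A**2 (F(A) = -3/2 + (A*A + A) = -3/2 + (A**2 + A) = -3/2 + (A + A**2) = -3/2 + A + A**2)
j(-20)*F(R(5, 6)) + L = -39*(-3/2 + 5**2 + (5**2)**2) + 1280 = -39*(-3/2 + 25 + 25**2) + 1280 = -39*(-3/2 + 25 + 625) + 1280 = -39*1297/2 + 1280 = -50583/2 + 1280 = -48023/2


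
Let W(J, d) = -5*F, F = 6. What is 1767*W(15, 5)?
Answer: -53010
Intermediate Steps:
W(J, d) = -30 (W(J, d) = -5*6 = -30)
1767*W(15, 5) = 1767*(-30) = -53010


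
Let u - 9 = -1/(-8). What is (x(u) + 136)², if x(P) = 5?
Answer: 19881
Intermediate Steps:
u = 73/8 (u = 9 - 1/(-8) = 9 - 1*(-⅛) = 9 + ⅛ = 73/8 ≈ 9.1250)
(x(u) + 136)² = (5 + 136)² = 141² = 19881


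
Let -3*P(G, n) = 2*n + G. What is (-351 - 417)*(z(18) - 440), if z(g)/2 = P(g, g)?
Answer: 365568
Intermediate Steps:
P(G, n) = -2*n/3 - G/3 (P(G, n) = -(2*n + G)/3 = -(G + 2*n)/3 = -2*n/3 - G/3)
z(g) = -2*g (z(g) = 2*(-2*g/3 - g/3) = 2*(-g) = -2*g)
(-351 - 417)*(z(18) - 440) = (-351 - 417)*(-2*18 - 440) = -768*(-36 - 440) = -768*(-476) = 365568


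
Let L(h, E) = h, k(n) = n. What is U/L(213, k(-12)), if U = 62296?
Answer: 62296/213 ≈ 292.47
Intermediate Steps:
U/L(213, k(-12)) = 62296/213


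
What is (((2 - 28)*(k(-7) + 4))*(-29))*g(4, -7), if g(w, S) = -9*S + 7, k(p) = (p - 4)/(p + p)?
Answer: 252590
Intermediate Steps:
k(p) = (-4 + p)/(2*p) (k(p) = (-4 + p)/((2*p)) = (-4 + p)*(1/(2*p)) = (-4 + p)/(2*p))
g(w, S) = 7 - 9*S
(((2 - 28)*(k(-7) + 4))*(-29))*g(4, -7) = (((2 - 28)*((½)*(-4 - 7)/(-7) + 4))*(-29))*(7 - 9*(-7)) = (-26*((½)*(-⅐)*(-11) + 4)*(-29))*(7 + 63) = (-26*(11/14 + 4)*(-29))*70 = (-26*67/14*(-29))*70 = -871/7*(-29)*70 = (25259/7)*70 = 252590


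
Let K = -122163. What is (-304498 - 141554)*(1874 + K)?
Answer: 53655149028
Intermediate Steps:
(-304498 - 141554)*(1874 + K) = (-304498 - 141554)*(1874 - 122163) = -446052*(-120289) = 53655149028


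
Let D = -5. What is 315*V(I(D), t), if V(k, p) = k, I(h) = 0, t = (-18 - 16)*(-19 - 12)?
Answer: 0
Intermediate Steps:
t = 1054 (t = -34*(-31) = 1054)
315*V(I(D), t) = 315*0 = 0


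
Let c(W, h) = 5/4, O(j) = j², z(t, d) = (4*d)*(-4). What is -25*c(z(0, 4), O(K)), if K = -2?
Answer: -125/4 ≈ -31.250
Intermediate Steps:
z(t, d) = -16*d
c(W, h) = 5/4 (c(W, h) = 5*(¼) = 5/4)
-25*c(z(0, 4), O(K)) = -25*5/4 = -125/4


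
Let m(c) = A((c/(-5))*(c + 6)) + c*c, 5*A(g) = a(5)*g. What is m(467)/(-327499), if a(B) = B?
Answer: -869554/1637495 ≈ -0.53103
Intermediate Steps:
A(g) = g (A(g) = (5*g)/5 = g)
m(c) = c**2 - c*(6 + c)/5 (m(c) = (c/(-5))*(c + 6) + c*c = (c*(-1/5))*(6 + c) + c**2 = (-c/5)*(6 + c) + c**2 = -c*(6 + c)/5 + c**2 = c**2 - c*(6 + c)/5)
m(467)/(-327499) = ((2/5)*467*(-3 + 2*467))/(-327499) = ((2/5)*467*(-3 + 934))*(-1/327499) = ((2/5)*467*931)*(-1/327499) = (869554/5)*(-1/327499) = -869554/1637495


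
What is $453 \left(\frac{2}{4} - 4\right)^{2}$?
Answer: $\frac{22197}{4} \approx 5549.3$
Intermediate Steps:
$453 \left(\frac{2}{4} - 4\right)^{2} = 453 \left(2 \cdot \frac{1}{4} - 4\right)^{2} = 453 \left(\frac{1}{2} - 4\right)^{2} = 453 \left(- \frac{7}{2}\right)^{2} = 453 \cdot \frac{49}{4} = \frac{22197}{4}$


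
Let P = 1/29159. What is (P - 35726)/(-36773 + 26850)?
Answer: 1041734433/289344757 ≈ 3.6003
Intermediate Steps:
P = 1/29159 ≈ 3.4295e-5
(P - 35726)/(-36773 + 26850) = (1/29159 - 35726)/(-36773 + 26850) = -1041734433/29159/(-9923) = -1041734433/29159*(-1/9923) = 1041734433/289344757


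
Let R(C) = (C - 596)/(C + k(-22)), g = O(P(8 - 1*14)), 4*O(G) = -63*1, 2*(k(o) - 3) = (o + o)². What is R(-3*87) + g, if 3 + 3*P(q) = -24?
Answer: -24079/1420 ≈ -16.957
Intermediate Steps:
P(q) = -9 (P(q) = -1 + (⅓)*(-24) = -1 - 8 = -9)
k(o) = 3 + 2*o² (k(o) = 3 + (o + o)²/2 = 3 + (2*o)²/2 = 3 + (4*o²)/2 = 3 + 2*o²)
O(G) = -63/4 (O(G) = (-63*1)/4 = (¼)*(-63) = -63/4)
g = -63/4 ≈ -15.750
R(C) = (-596 + C)/(971 + C) (R(C) = (C - 596)/(C + (3 + 2*(-22)²)) = (-596 + C)/(C + (3 + 2*484)) = (-596 + C)/(C + (3 + 968)) = (-596 + C)/(C + 971) = (-596 + C)/(971 + C))
R(-3*87) + g = (-596 - 3*87)/(971 - 3*87) - 63/4 = (-596 - 261)/(971 - 261) - 63/4 = -857/710 - 63/4 = -24079/1420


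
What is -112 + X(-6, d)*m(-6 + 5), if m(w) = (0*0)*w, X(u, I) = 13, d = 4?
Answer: -112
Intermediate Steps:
m(w) = 0 (m(w) = 0*w = 0)
-112 + X(-6, d)*m(-6 + 5) = -112 + 13*0 = -112 + 0 = -112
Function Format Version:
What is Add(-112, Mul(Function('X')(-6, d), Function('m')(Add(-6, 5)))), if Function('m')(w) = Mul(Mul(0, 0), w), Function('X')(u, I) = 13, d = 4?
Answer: -112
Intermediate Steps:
Function('m')(w) = 0 (Function('m')(w) = Mul(0, w) = 0)
Add(-112, Mul(Function('X')(-6, d), Function('m')(Add(-6, 5)))) = Add(-112, Mul(13, 0)) = Add(-112, 0) = -112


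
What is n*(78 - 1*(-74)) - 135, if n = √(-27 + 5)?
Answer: -135 + 152*I*√22 ≈ -135.0 + 712.94*I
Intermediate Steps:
n = I*√22 (n = √(-22) = I*√22 ≈ 4.6904*I)
n*(78 - 1*(-74)) - 135 = (I*√22)*(78 - 1*(-74)) - 135 = (I*√22)*(78 + 74) - 135 = (I*√22)*152 - 135 = 152*I*√22 - 135 = -135 + 152*I*√22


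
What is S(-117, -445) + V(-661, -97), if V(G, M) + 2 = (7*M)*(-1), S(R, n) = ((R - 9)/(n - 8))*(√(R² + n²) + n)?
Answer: 83537/151 + 42*√211714/151 ≈ 681.21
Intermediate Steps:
S(R, n) = (-9 + R)*(n + √(R² + n²))/(-8 + n) (S(R, n) = ((-9 + R)/(-8 + n))*(n + √(R² + n²)) = (-9 + R)*(n + √(R² + n²))/(-8 + n))
V(G, M) = -2 - 7*M (V(G, M) = -2 + (7*M)*(-1) = -2 - 7*M)
S(-117, -445) + V(-661, -97) = (-9*(-445) - 9*√((-117)² + (-445)²) - 117*(-445) - 117*√((-117)² + (-445)²))/(-8 - 445) + (-2 - 7*(-97)) = (4005 - 9*√(13689 + 198025) + 52065 - 117*√(13689 + 198025))/(-453) + (-2 + 679) = -(4005 - 9*√211714 + 52065 - 117*√211714)/453 + 677 = -(56070 - 126*√211714)/453 + 677 = (-18690/151 + 42*√211714/151) + 677 = 83537/151 + 42*√211714/151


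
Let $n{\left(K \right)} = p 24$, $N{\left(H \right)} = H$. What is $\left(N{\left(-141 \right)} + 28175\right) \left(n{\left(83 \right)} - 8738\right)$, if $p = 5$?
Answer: $-241597012$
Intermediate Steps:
$n{\left(K \right)} = 120$ ($n{\left(K \right)} = 5 \cdot 24 = 120$)
$\left(N{\left(-141 \right)} + 28175\right) \left(n{\left(83 \right)} - 8738\right) = \left(-141 + 28175\right) \left(120 - 8738\right) = 28034 \left(-8618\right) = -241597012$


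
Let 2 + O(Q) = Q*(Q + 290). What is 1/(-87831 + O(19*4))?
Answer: -1/60017 ≈ -1.6662e-5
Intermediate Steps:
O(Q) = -2 + Q*(290 + Q) (O(Q) = -2 + Q*(Q + 290) = -2 + Q*(290 + Q))
1/(-87831 + O(19*4)) = 1/(-87831 + (-2 + (19*4)² + 290*(19*4))) = 1/(-87831 + (-2 + 76² + 290*76)) = 1/(-87831 + (-2 + 5776 + 22040)) = 1/(-87831 + 27814) = 1/(-60017) = -1/60017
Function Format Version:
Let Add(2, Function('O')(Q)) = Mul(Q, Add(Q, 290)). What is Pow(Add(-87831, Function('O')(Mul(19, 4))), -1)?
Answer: Rational(-1, 60017) ≈ -1.6662e-5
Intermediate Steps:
Function('O')(Q) = Add(-2, Mul(Q, Add(290, Q))) (Function('O')(Q) = Add(-2, Mul(Q, Add(Q, 290))) = Add(-2, Mul(Q, Add(290, Q))))
Pow(Add(-87831, Function('O')(Mul(19, 4))), -1) = Pow(Add(-87831, Add(-2, Pow(Mul(19, 4), 2), Mul(290, Mul(19, 4)))), -1) = Pow(Add(-87831, Add(-2, Pow(76, 2), Mul(290, 76))), -1) = Pow(Add(-87831, Add(-2, 5776, 22040)), -1) = Pow(Add(-87831, 27814), -1) = Pow(-60017, -1) = Rational(-1, 60017)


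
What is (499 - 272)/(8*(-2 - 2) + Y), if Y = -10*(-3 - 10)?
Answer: 227/98 ≈ 2.3163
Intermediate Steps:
Y = 130 (Y = -10*(-13) = 130)
(499 - 272)/(8*(-2 - 2) + Y) = (499 - 272)/(8*(-2 - 2) + 130) = 227/(8*(-4) + 130) = 227/(-32 + 130) = 227/98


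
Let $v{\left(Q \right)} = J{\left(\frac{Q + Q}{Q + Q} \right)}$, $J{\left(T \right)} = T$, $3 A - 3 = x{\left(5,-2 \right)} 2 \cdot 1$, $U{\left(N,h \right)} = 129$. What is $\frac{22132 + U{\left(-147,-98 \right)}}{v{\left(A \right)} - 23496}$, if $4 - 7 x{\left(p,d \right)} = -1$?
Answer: $- \frac{22261}{23495} \approx -0.94748$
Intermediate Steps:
$x{\left(p,d \right)} = \frac{5}{7}$ ($x{\left(p,d \right)} = \frac{4}{7} - - \frac{1}{7} = \frac{4}{7} + \frac{1}{7} = \frac{5}{7}$)
$A = \frac{31}{21}$ ($A = 1 + \frac{\frac{5}{7} \cdot 2 \cdot 1}{3} = 1 + \frac{\frac{10}{7} \cdot 1}{3} = 1 + \frac{1}{3} \cdot \frac{10}{7} = 1 + \frac{10}{21} = \frac{31}{21} \approx 1.4762$)
$v{\left(Q \right)} = 1$ ($v{\left(Q \right)} = \frac{Q + Q}{Q + Q} = \frac{2 Q}{2 Q} = 2 Q \frac{1}{2 Q} = 1$)
$\frac{22132 + U{\left(-147,-98 \right)}}{v{\left(A \right)} - 23496} = \frac{22132 + 129}{1 - 23496} = \frac{22261}{-23495} = 22261 \left(- \frac{1}{23495}\right) = - \frac{22261}{23495}$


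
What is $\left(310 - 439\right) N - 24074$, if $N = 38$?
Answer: $-28976$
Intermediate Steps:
$\left(310 - 439\right) N - 24074 = \left(310 - 439\right) 38 - 24074 = \left(-129\right) 38 - 24074 = -4902 - 24074 = -28976$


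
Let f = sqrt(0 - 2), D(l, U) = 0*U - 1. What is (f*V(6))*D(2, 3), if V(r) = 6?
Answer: -6*I*sqrt(2) ≈ -8.4853*I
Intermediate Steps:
D(l, U) = -1 (D(l, U) = 0 - 1 = -1)
f = I*sqrt(2) (f = sqrt(-2) = I*sqrt(2) ≈ 1.4142*I)
(f*V(6))*D(2, 3) = ((I*sqrt(2))*6)*(-1) = (6*I*sqrt(2))*(-1) = -6*I*sqrt(2)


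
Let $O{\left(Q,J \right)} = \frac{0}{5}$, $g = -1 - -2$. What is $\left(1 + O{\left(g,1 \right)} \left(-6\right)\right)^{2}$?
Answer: $1$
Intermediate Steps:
$g = 1$ ($g = -1 + 2 = 1$)
$O{\left(Q,J \right)} = 0$ ($O{\left(Q,J \right)} = 0 \cdot \frac{1}{5} = 0$)
$\left(1 + O{\left(g,1 \right)} \left(-6\right)\right)^{2} = \left(1 + 0 \left(-6\right)\right)^{2} = \left(1 + 0\right)^{2} = 1^{2} = 1$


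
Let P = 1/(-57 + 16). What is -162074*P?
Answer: 162074/41 ≈ 3953.0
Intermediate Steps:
P = -1/41 (P = 1/(-41) = -1/41 ≈ -0.024390)
-162074*P = -162074*(-1/41) = 162074/41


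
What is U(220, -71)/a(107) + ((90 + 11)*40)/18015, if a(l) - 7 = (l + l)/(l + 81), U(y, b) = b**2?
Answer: 569304694/918765 ≈ 619.64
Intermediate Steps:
a(l) = 7 + 2*l/(81 + l) (a(l) = 7 + (l + l)/(l + 81) = 7 + (2*l)/(81 + l) = 7 + 2*l/(81 + l))
U(220, -71)/a(107) + ((90 + 11)*40)/18015 = (-71)**2/((9*(63 + 107)/(81 + 107))) + ((90 + 11)*40)/18015 = 5041/((9*170/188)) + (101*40)*(1/18015) = 5041/((9*(1/188)*170)) + 4040*(1/18015) = 5041/(765/94) + 808/3603 = 5041*(94/765) + 808/3603 = 473854/765 + 808/3603 = 569304694/918765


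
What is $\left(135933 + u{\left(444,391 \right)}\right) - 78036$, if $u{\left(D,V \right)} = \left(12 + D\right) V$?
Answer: $236193$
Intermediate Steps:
$u{\left(D,V \right)} = V \left(12 + D\right)$
$\left(135933 + u{\left(444,391 \right)}\right) - 78036 = \left(135933 + 391 \left(12 + 444\right)\right) - 78036 = \left(135933 + 391 \cdot 456\right) - 78036 = \left(135933 + 178296\right) - 78036 = 314229 - 78036 = 236193$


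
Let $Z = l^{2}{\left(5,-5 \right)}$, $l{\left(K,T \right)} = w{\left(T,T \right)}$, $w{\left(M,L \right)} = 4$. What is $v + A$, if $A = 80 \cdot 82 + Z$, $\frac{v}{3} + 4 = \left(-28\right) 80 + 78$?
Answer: $78$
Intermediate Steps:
$l{\left(K,T \right)} = 4$
$v = -6498$ ($v = -12 + 3 \left(\left(-28\right) 80 + 78\right) = -12 + 3 \left(-2240 + 78\right) = -12 + 3 \left(-2162\right) = -12 - 6486 = -6498$)
$Z = 16$ ($Z = 4^{2} = 16$)
$A = 6576$ ($A = 80 \cdot 82 + 16 = 6560 + 16 = 6576$)
$v + A = -6498 + 6576 = 78$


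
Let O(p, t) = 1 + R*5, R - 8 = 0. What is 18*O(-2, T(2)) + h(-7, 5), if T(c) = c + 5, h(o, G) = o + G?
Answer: 736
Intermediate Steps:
R = 8 (R = 8 + 0 = 8)
h(o, G) = G + o
T(c) = 5 + c
O(p, t) = 41 (O(p, t) = 1 + 8*5 = 1 + 40 = 41)
18*O(-2, T(2)) + h(-7, 5) = 18*41 + (5 - 7) = 738 - 2 = 736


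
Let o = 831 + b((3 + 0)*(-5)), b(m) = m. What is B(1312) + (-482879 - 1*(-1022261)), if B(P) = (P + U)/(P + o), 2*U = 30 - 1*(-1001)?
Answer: 2295613447/4256 ≈ 5.3938e+5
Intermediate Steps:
o = 816 (o = 831 + (3 + 0)*(-5) = 831 + 3*(-5) = 831 - 15 = 816)
U = 1031/2 (U = (30 - 1*(-1001))/2 = (30 + 1001)/2 = (1/2)*1031 = 1031/2 ≈ 515.50)
B(P) = (1031/2 + P)/(816 + P) (B(P) = (P + 1031/2)/(P + 816) = (1031/2 + P)/(816 + P))
B(1312) + (-482879 - 1*(-1022261)) = (1031/2 + 1312)/(816 + 1312) + (-482879 - 1*(-1022261)) = (3655/2)/2128 + (-482879 + 1022261) = (1/2128)*(3655/2) + 539382 = 3655/4256 + 539382 = 2295613447/4256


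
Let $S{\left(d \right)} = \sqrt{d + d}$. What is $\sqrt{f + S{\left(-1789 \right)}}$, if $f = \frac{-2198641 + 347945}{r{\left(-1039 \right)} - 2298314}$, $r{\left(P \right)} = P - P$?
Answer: $\frac{\sqrt{1063370131636 + 1320561810649 i \sqrt{3578}}}{1149157} \approx 5.5058 + 5.4322 i$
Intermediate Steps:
$S{\left(d \right)} = \sqrt{2} \sqrt{d}$ ($S{\left(d \right)} = \sqrt{2 d} = \sqrt{2} \sqrt{d}$)
$r{\left(P \right)} = 0$
$f = \frac{925348}{1149157}$ ($f = \frac{-2198641 + 347945}{0 - 2298314} = - \frac{1850696}{-2298314} = \left(-1850696\right) \left(- \frac{1}{2298314}\right) = \frac{925348}{1149157} \approx 0.80524$)
$\sqrt{f + S{\left(-1789 \right)}} = \sqrt{\frac{925348}{1149157} + \sqrt{2} \sqrt{-1789}} = \sqrt{\frac{925348}{1149157} + \sqrt{2} i \sqrt{1789}} = \sqrt{\frac{925348}{1149157} + i \sqrt{3578}}$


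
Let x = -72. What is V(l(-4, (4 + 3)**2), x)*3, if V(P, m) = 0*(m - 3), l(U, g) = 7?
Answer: 0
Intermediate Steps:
V(P, m) = 0 (V(P, m) = 0*(-3 + m) = 0)
V(l(-4, (4 + 3)**2), x)*3 = 0*3 = 0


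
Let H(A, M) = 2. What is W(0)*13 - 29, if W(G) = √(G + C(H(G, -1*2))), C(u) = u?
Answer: -29 + 13*√2 ≈ -10.615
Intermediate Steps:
W(G) = √(2 + G) (W(G) = √(G + 2) = √(2 + G))
W(0)*13 - 29 = √(2 + 0)*13 - 29 = √2*13 - 29 = 13*√2 - 29 = -29 + 13*√2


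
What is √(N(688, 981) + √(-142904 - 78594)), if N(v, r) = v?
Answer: √(688 + I*√221498) ≈ 27.582 + 8.5315*I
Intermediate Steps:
√(N(688, 981) + √(-142904 - 78594)) = √(688 + √(-142904 - 78594)) = √(688 + √(-221498)) = √(688 + I*√221498)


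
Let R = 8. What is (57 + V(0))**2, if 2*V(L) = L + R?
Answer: 3721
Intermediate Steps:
V(L) = 4 + L/2 (V(L) = (L + 8)/2 = (8 + L)/2 = 4 + L/2)
(57 + V(0))**2 = (57 + (4 + (1/2)*0))**2 = (57 + (4 + 0))**2 = (57 + 4)**2 = 61**2 = 3721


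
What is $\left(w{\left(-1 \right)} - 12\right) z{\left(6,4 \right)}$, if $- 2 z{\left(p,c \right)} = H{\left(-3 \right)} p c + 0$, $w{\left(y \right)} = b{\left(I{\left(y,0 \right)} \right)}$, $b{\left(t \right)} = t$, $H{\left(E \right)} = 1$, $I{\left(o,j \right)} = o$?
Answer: $156$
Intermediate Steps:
$w{\left(y \right)} = y$
$z{\left(p,c \right)} = - \frac{c p}{2}$ ($z{\left(p,c \right)} = - \frac{1 p c + 0}{2} = - \frac{p c + 0}{2} = - \frac{c p + 0}{2} = - \frac{c p}{2}$)
$\left(w{\left(-1 \right)} - 12\right) z{\left(6,4 \right)} = \left(-1 - 12\right) \left(\left(- \frac{1}{2}\right) 4 \cdot 6\right) = \left(-13\right) \left(-12\right) = 156$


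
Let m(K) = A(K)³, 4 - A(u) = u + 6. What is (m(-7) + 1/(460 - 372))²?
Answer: 121022001/7744 ≈ 15628.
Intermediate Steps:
A(u) = -2 - u (A(u) = 4 - (u + 6) = 4 - (6 + u) = 4 + (-6 - u) = -2 - u)
m(K) = (-2 - K)³
(m(-7) + 1/(460 - 372))² = (-(2 - 7)³ + 1/(460 - 372))² = (-1*(-5)³ + 1/88)² = (-1*(-125) + 1/88)² = (125 + 1/88)² = (11001/88)² = 121022001/7744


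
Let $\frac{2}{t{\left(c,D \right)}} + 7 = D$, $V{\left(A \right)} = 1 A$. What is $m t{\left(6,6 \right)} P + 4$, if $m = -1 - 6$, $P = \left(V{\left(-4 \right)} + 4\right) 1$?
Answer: $4$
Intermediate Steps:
$V{\left(A \right)} = A$
$P = 0$ ($P = \left(-4 + 4\right) 1 = 0 \cdot 1 = 0$)
$t{\left(c,D \right)} = \frac{2}{-7 + D}$
$m = -7$ ($m = -1 - 6 = -7$)
$m t{\left(6,6 \right)} P + 4 = - 7 \frac{2}{-7 + 6} \cdot 0 + 4 = - 7 \frac{2}{-1} \cdot 0 + 4 = - 7 \cdot 2 \left(-1\right) 0 + 4 = - 7 \left(\left(-2\right) 0\right) + 4 = \left(-7\right) 0 + 4 = 0 + 4 = 4$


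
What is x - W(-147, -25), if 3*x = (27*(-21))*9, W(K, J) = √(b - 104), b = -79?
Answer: -1701 - I*√183 ≈ -1701.0 - 13.528*I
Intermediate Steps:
W(K, J) = I*√183 (W(K, J) = √(-79 - 104) = √(-183) = I*√183)
x = -1701 (x = ((27*(-21))*9)/3 = (-567*9)/3 = (⅓)*(-5103) = -1701)
x - W(-147, -25) = -1701 - I*√183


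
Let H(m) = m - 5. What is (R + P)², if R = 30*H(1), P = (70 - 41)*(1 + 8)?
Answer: 19881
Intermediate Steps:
H(m) = -5 + m
P = 261 (P = 29*9 = 261)
R = -120 (R = 30*(-5 + 1) = 30*(-4) = -120)
(R + P)² = (-120 + 261)² = 141² = 19881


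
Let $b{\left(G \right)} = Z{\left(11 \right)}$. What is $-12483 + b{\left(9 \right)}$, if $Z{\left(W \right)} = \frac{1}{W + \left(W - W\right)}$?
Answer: $- \frac{137312}{11} \approx -12483.0$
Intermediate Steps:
$Z{\left(W \right)} = \frac{1}{W}$ ($Z{\left(W \right)} = \frac{1}{W + 0} = \frac{1}{W}$)
$b{\left(G \right)} = \frac{1}{11}$
$-12483 + b{\left(9 \right)} = -12483 + \frac{1}{11} = - \frac{137312}{11}$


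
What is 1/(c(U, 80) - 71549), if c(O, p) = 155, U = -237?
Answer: -1/71394 ≈ -1.4007e-5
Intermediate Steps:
1/(c(U, 80) - 71549) = 1/(155 - 71549) = 1/(-71394) = -1/71394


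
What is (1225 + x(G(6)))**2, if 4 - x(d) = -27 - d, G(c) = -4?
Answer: 1567504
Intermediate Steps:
x(d) = 31 + d (x(d) = 4 - (-27 - d) = 4 + (27 + d) = 31 + d)
(1225 + x(G(6)))**2 = (1225 + (31 - 4))**2 = (1225 + 27)**2 = 1252**2 = 1567504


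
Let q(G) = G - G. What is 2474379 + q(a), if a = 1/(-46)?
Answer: 2474379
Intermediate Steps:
a = -1/46 ≈ -0.021739
q(G) = 0
2474379 + q(a) = 2474379 + 0 = 2474379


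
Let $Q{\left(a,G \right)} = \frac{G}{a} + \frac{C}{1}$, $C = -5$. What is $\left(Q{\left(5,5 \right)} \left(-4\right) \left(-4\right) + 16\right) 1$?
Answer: $-48$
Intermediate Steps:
$Q{\left(a,G \right)} = -5 + \frac{G}{a}$ ($Q{\left(a,G \right)} = \frac{G}{a} - \frac{5}{1} = \frac{G}{a} - 5 = -5 + \frac{G}{a}$)
$\left(Q{\left(5,5 \right)} \left(-4\right) \left(-4\right) + 16\right) 1 = \left(\left(-5 + \frac{5}{5}\right) \left(-4\right) \left(-4\right) + 16\right) 1 = \left(\left(-5 + 5 \cdot \frac{1}{5}\right) \left(-4\right) \left(-4\right) + 16\right) 1 = \left(\left(-5 + 1\right) \left(-4\right) \left(-4\right) + 16\right) 1 = \left(\left(-4\right) \left(-4\right) \left(-4\right) + 16\right) 1 = \left(16 \left(-4\right) + 16\right) 1 = \left(-64 + 16\right) 1 = \left(-48\right) 1 = -48$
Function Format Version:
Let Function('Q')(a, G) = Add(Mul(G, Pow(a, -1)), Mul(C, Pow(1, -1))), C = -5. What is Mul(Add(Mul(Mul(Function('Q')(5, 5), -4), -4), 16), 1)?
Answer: -48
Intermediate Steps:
Function('Q')(a, G) = Add(-5, Mul(G, Pow(a, -1))) (Function('Q')(a, G) = Add(Mul(G, Pow(a, -1)), Mul(-5, Pow(1, -1))) = Add(Mul(G, Pow(a, -1)), Mul(-5, 1)) = Add(Mul(G, Pow(a, -1)), -5) = Add(-5, Mul(G, Pow(a, -1))))
Mul(Add(Mul(Mul(Function('Q')(5, 5), -4), -4), 16), 1) = Mul(Add(Mul(Mul(Add(-5, Mul(5, Pow(5, -1))), -4), -4), 16), 1) = Mul(Add(Mul(Mul(Add(-5, Mul(5, Rational(1, 5))), -4), -4), 16), 1) = Mul(Add(Mul(Mul(Add(-5, 1), -4), -4), 16), 1) = Mul(Add(Mul(Mul(-4, -4), -4), 16), 1) = Mul(Add(Mul(16, -4), 16), 1) = Mul(Add(-64, 16), 1) = Mul(-48, 1) = -48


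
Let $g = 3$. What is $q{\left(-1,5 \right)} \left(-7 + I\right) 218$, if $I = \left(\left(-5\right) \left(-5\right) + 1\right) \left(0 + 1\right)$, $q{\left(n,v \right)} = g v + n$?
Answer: $57988$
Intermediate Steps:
$q{\left(n,v \right)} = n + 3 v$ ($q{\left(n,v \right)} = 3 v + n = n + 3 v$)
$I = 26$ ($I = \left(25 + 1\right) 1 = 26 \cdot 1 = 26$)
$q{\left(-1,5 \right)} \left(-7 + I\right) 218 = \left(-1 + 3 \cdot 5\right) \left(-7 + 26\right) 218 = \left(-1 + 15\right) 19 \cdot 218 = 14 \cdot 19 \cdot 218 = 266 \cdot 218 = 57988$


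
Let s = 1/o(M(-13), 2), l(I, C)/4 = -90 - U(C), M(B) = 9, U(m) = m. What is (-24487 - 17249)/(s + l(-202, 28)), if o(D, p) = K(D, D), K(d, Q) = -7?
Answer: 292152/3305 ≈ 88.397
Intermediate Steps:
o(D, p) = -7
l(I, C) = -360 - 4*C (l(I, C) = 4*(-90 - C) = -360 - 4*C)
s = -1/7 (s = 1/(-7) = -1/7 ≈ -0.14286)
(-24487 - 17249)/(s + l(-202, 28)) = (-24487 - 17249)/(-1/7 + (-360 - 4*28)) = -41736/(-1/7 + (-360 - 112)) = -41736/(-1/7 - 472) = -41736/(-3305/7) = -41736*(-7/3305) = 292152/3305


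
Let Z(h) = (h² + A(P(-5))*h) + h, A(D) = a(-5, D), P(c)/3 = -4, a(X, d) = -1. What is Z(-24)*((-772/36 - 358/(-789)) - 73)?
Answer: -14238464/263 ≈ -54139.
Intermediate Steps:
P(c) = -12 (P(c) = 3*(-4) = -12)
A(D) = -1
Z(h) = h² (Z(h) = (h² - h) + h = h²)
Z(-24)*((-772/36 - 358/(-789)) - 73) = (-24)²*((-772/36 - 358/(-789)) - 73) = 576*((-772*1/36 - 358*(-1/789)) - 73) = 576*((-193/9 + 358/789) - 73) = 576*(-49685/2367 - 73) = 576*(-222476/2367) = -14238464/263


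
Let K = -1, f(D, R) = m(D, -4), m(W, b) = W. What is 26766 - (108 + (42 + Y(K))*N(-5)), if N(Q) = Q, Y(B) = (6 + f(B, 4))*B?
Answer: 26843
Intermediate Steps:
f(D, R) = D
Y(B) = B*(6 + B) (Y(B) = (6 + B)*B = B*(6 + B))
26766 - (108 + (42 + Y(K))*N(-5)) = 26766 - (108 + (42 - (6 - 1))*(-5)) = 26766 - (108 + (42 - 1*5)*(-5)) = 26766 - (108 + (42 - 5)*(-5)) = 26766 - (108 + 37*(-5)) = 26766 - (108 - 185) = 26766 - 1*(-77) = 26766 + 77 = 26843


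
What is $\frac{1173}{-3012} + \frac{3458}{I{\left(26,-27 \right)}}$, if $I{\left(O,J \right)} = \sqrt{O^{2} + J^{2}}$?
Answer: $- \frac{391}{1004} + \frac{3458 \sqrt{1405}}{1405} \approx 91.865$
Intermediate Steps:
$I{\left(O,J \right)} = \sqrt{J^{2} + O^{2}}$
$\frac{1173}{-3012} + \frac{3458}{I{\left(26,-27 \right)}} = \frac{1173}{-3012} + \frac{3458}{\sqrt{\left(-27\right)^{2} + 26^{2}}} = 1173 \left(- \frac{1}{3012}\right) + \frac{3458}{\sqrt{729 + 676}} = - \frac{391}{1004} + \frac{3458}{\sqrt{1405}} = - \frac{391}{1004} + 3458 \frac{\sqrt{1405}}{1405} = - \frac{391}{1004} + \frac{3458 \sqrt{1405}}{1405}$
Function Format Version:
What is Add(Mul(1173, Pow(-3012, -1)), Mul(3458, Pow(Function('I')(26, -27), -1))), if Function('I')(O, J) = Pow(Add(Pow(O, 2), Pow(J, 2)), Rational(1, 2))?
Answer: Add(Rational(-391, 1004), Mul(Rational(3458, 1405), Pow(1405, Rational(1, 2)))) ≈ 91.865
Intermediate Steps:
Function('I')(O, J) = Pow(Add(Pow(J, 2), Pow(O, 2)), Rational(1, 2))
Add(Mul(1173, Pow(-3012, -1)), Mul(3458, Pow(Function('I')(26, -27), -1))) = Add(Mul(1173, Pow(-3012, -1)), Mul(3458, Pow(Pow(Add(Pow(-27, 2), Pow(26, 2)), Rational(1, 2)), -1))) = Add(Mul(1173, Rational(-1, 3012)), Mul(3458, Pow(Pow(Add(729, 676), Rational(1, 2)), -1))) = Add(Rational(-391, 1004), Mul(3458, Pow(Pow(1405, Rational(1, 2)), -1))) = Add(Rational(-391, 1004), Mul(3458, Mul(Rational(1, 1405), Pow(1405, Rational(1, 2))))) = Add(Rational(-391, 1004), Mul(Rational(3458, 1405), Pow(1405, Rational(1, 2))))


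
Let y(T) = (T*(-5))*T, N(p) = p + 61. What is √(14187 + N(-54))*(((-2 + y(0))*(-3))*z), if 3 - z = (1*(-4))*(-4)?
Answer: -78*√14194 ≈ -9292.8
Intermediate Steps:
N(p) = 61 + p
z = -13 (z = 3 - 1*(-4)*(-4) = 3 - (-4)*(-4) = 3 - 1*16 = 3 - 16 = -13)
y(T) = -5*T² (y(T) = (-5*T)*T = -5*T²)
√(14187 + N(-54))*(((-2 + y(0))*(-3))*z) = √(14187 + (61 - 54))*(((-2 - 5*0²)*(-3))*(-13)) = √(14187 + 7)*(((-2 - 5*0)*(-3))*(-13)) = √14194*(((-2 + 0)*(-3))*(-13)) = √14194*(-2*(-3)*(-13)) = √14194*(6*(-13)) = √14194*(-78) = -78*√14194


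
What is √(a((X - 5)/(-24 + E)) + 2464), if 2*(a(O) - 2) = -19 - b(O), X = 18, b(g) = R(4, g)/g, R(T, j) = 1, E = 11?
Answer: 3*√273 ≈ 49.568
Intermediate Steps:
b(g) = 1/g
a(O) = -15/2 - 1/(2*O) (a(O) = 2 + (-19 - 1/O)/2 = 2 + (-19/2 - 1/(2*O)) = -15/2 - 1/(2*O))
√(a((X - 5)/(-24 + E)) + 2464) = √((-1 - 15*(18 - 5)/(-24 + 11))/(2*(((18 - 5)/(-24 + 11)))) + 2464) = √((-1 - 195/(-13))/(2*((13/(-13)))) + 2464) = √((-1 - 195*(-1)/13)/(2*((13*(-1/13)))) + 2464) = √((½)*(-1 - 15*(-1))/(-1) + 2464) = √((½)*(-1)*(-1 + 15) + 2464) = √((½)*(-1)*14 + 2464) = √(-7 + 2464) = √2457 = 3*√273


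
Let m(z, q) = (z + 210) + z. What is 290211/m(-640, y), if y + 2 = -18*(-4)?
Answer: -290211/1070 ≈ -271.23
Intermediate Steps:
y = 70 (y = -2 - 18*(-4) = -2 + 72 = 70)
m(z, q) = 210 + 2*z (m(z, q) = (210 + z) + z = 210 + 2*z)
290211/m(-640, y) = 290211/(210 + 2*(-640)) = 290211/(210 - 1280) = 290211/(-1070) = 290211*(-1/1070) = -290211/1070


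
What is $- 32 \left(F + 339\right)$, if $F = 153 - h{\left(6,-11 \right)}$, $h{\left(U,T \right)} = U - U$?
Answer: $-15744$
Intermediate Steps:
$h{\left(U,T \right)} = 0$
$F = 153$ ($F = 153 - 0 = 153 + 0 = 153$)
$- 32 \left(F + 339\right) = - 32 \left(153 + 339\right) = \left(-32\right) 492 = -15744$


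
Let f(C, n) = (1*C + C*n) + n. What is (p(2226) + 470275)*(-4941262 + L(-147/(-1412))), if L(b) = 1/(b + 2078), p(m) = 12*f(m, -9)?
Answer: -3718588695206342714/2934283 ≈ -1.2673e+12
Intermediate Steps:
f(C, n) = C + n + C*n (f(C, n) = (C + C*n) + n = C + n + C*n)
p(m) = -108 - 96*m (p(m) = 12*(m - 9 + m*(-9)) = 12*(m - 9 - 9*m) = 12*(-9 - 8*m) = -108 - 96*m)
L(b) = 1/(2078 + b)
(p(2226) + 470275)*(-4941262 + L(-147/(-1412))) = ((-108 - 96*2226) + 470275)*(-4941262 + 1/(2078 - 147/(-1412))) = ((-108 - 213696) + 470275)*(-4941262 + 1/(2078 - 147*(-1/1412))) = (-213804 + 470275)*(-4941262 + 1/(2078 + 147/1412)) = 256471*(-4941262 + 1/(2934283/1412)) = 256471*(-4941262 + 1412/2934283) = 256471*(-14499061083734/2934283) = -3718588695206342714/2934283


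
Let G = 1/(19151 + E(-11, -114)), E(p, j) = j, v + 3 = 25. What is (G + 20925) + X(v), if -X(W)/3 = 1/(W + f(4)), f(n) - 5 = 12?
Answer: 5178520901/247481 ≈ 20925.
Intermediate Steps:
v = 22 (v = -3 + 25 = 22)
f(n) = 17 (f(n) = 5 + 12 = 17)
X(W) = -3/(17 + W) (X(W) = -3/(W + 17) = -3/(17 + W))
G = 1/19037 (G = 1/(19151 - 114) = 1/19037 ≈ 5.2529e-5)
(G + 20925) + X(v) = (1/19037 + 20925) - 3/(17 + 22) = 398349226/19037 - 3/39 = 398349226/19037 - 3*1/39 = 398349226/19037 - 1/13 = 5178520901/247481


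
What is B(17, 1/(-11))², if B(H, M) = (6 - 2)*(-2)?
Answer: 64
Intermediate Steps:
B(H, M) = -8 (B(H, M) = 4*(-2) = -8)
B(17, 1/(-11))² = (-8)² = 64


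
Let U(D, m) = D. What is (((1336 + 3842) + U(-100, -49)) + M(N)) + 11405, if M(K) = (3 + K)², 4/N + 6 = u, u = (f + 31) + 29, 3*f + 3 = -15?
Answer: 2374921/144 ≈ 16493.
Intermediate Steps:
f = -6 (f = -1 + (⅓)*(-15) = -1 - 5 = -6)
u = 54 (u = (-6 + 31) + 29 = 25 + 29 = 54)
N = 1/12 (N = 4/(-6 + 54) = 4/48 = 4*(1/48) = 1/12 ≈ 0.083333)
(((1336 + 3842) + U(-100, -49)) + M(N)) + 11405 = (((1336 + 3842) - 100) + (3 + 1/12)²) + 11405 = ((5178 - 100) + (37/12)²) + 11405 = (5078 + 1369/144) + 11405 = 732601/144 + 11405 = 2374921/144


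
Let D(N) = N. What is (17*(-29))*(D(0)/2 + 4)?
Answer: -1972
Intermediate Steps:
(17*(-29))*(D(0)/2 + 4) = (17*(-29))*(0/2 + 4) = -493*((½)*0 + 4) = -493*(0 + 4) = -493*4 = -1972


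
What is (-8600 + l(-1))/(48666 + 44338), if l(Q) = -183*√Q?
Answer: -2150/23251 - 183*I/93004 ≈ -0.092469 - 0.0019677*I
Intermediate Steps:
(-8600 + l(-1))/(48666 + 44338) = (-8600 - 183*I)/(48666 + 44338) = (-8600 - 183*I)/93004 = (-8600 - 183*I)*(1/93004) = -2150/23251 - 183*I/93004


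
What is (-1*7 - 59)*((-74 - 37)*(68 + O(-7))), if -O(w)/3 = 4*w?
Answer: 1113552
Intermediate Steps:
O(w) = -12*w
(-1*7 - 59)*((-74 - 37)*(68 + O(-7))) = (-1*7 - 59)*((-74 - 37)*(68 - 12*(-7))) = (-7 - 59)*(-111*(68 + 84)) = -(-7326)*152 = -66*(-16872) = 1113552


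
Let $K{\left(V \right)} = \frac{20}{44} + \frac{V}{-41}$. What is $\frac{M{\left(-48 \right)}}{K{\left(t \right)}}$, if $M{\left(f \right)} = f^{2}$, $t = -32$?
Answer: $\frac{1039104}{557} \approx 1865.5$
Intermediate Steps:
$K{\left(V \right)} = \frac{5}{11} - \frac{V}{41}$ ($K{\left(V \right)} = 20 \cdot \frac{1}{44} + V \left(- \frac{1}{41}\right) = \frac{5}{11} - \frac{V}{41}$)
$\frac{M{\left(-48 \right)}}{K{\left(t \right)}} = \frac{\left(-48\right)^{2}}{\frac{5}{11} - - \frac{32}{41}} = \frac{2304}{\frac{5}{11} + \frac{32}{41}} = \frac{2304}{\frac{557}{451}} = 2304 \cdot \frac{451}{557} = \frac{1039104}{557}$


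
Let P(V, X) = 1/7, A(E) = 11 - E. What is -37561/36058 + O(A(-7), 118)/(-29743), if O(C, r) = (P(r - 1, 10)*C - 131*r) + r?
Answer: -3948978765/7507311658 ≈ -0.52602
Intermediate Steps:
P(V, X) = 1/7
O(C, r) = -130*r + C/7 (O(C, r) = (C/7 - 131*r) + r = (-131*r + C/7) + r = -130*r + C/7)
-37561/36058 + O(A(-7), 118)/(-29743) = -37561/36058 + (-130*118 + (11 - 1*(-7))/7)/(-29743) = -37561*1/36058 + (-15340 + (11 + 7)/7)*(-1/29743) = -37561/36058 + (-15340 + (1/7)*18)*(-1/29743) = -37561/36058 + (-15340 + 18/7)*(-1/29743) = -37561/36058 - 107362/7*(-1/29743) = -37561/36058 + 107362/208201 = -3948978765/7507311658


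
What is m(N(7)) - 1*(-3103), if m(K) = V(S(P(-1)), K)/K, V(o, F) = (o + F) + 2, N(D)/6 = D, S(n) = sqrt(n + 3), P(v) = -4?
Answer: 65185/21 + I/42 ≈ 3104.0 + 0.02381*I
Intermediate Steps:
S(n) = sqrt(3 + n)
N(D) = 6*D
V(o, F) = 2 + F + o (V(o, F) = (F + o) + 2 = 2 + F + o)
m(K) = (2 + I + K)/K (m(K) = (2 + K + sqrt(3 - 4))/K = (2 + K + sqrt(-1))/K = (2 + K + I)/K = (2 + I + K)/K)
m(N(7)) - 1*(-3103) = (2 + I + 6*7)/((6*7)) - 1*(-3103) = (2 + I + 42)/42 + 3103 = (44 + I)/42 + 3103 = (22/21 + I/42) + 3103 = 65185/21 + I/42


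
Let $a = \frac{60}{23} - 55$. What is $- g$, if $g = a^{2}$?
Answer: $- \frac{1452025}{529} \approx -2744.8$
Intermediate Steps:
$a = - \frac{1205}{23}$ ($a = 60 \cdot \frac{1}{23} - 55 = \frac{60}{23} - 55 = - \frac{1205}{23} \approx -52.391$)
$g = \frac{1452025}{529}$ ($g = \left(- \frac{1205}{23}\right)^{2} = \frac{1452025}{529} \approx 2744.8$)
$- g = \left(-1\right) \frac{1452025}{529} = - \frac{1452025}{529}$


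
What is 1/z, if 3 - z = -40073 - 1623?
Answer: 1/41699 ≈ 2.3981e-5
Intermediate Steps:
z = 41699 (z = 3 - (-40073 - 1623) = 3 - 1*(-41696) = 3 + 41696 = 41699)
1/z = 1/41699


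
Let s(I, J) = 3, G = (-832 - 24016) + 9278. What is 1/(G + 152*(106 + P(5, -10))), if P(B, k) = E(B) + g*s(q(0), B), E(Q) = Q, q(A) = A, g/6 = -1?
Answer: -1/1434 ≈ -0.00069735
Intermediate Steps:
g = -6 (g = 6*(-1) = -6)
G = -15570 (G = -24848 + 9278 = -15570)
P(B, k) = -18 + B (P(B, k) = B - 6*3 = B - 18 = -18 + B)
1/(G + 152*(106 + P(5, -10))) = 1/(-15570 + 152*(106 + (-18 + 5))) = 1/(-15570 + 152*(106 - 13)) = 1/(-15570 + 152*93) = 1/(-15570 + 14136) = 1/(-1434) = -1/1434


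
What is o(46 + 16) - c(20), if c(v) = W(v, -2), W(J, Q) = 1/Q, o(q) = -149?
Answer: -297/2 ≈ -148.50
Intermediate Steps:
c(v) = -½ (c(v) = 1/(-2) = -½)
o(46 + 16) - c(20) = -149 - 1*(-½) = -149 + ½ = -297/2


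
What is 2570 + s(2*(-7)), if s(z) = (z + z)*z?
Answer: 2962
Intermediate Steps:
s(z) = 2*z**2 (s(z) = (2*z)*z = 2*z**2)
2570 + s(2*(-7)) = 2570 + 2*(2*(-7))**2 = 2570 + 2*(-14)**2 = 2570 + 2*196 = 2570 + 392 = 2962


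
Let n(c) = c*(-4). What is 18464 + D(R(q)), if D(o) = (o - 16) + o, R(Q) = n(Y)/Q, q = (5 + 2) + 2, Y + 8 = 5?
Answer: 55352/3 ≈ 18451.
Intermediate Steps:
Y = -3 (Y = -8 + 5 = -3)
n(c) = -4*c
q = 9 (q = 7 + 2 = 9)
R(Q) = 12/Q (R(Q) = (-4*(-3))/Q = 12/Q)
D(o) = -16 + 2*o (D(o) = (-16 + o) + o = -16 + 2*o)
18464 + D(R(q)) = 18464 + (-16 + 2*(12/9)) = 18464 + (-16 + 2*(12*(1/9))) = 18464 + (-16 + 2*(4/3)) = 18464 + (-16 + 8/3) = 18464 - 40/3 = 55352/3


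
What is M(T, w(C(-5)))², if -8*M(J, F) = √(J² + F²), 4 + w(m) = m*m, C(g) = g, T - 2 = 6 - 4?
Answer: 457/64 ≈ 7.1406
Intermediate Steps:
T = 4 (T = 2 + (6 - 4) = 2 + 2 = 4)
w(m) = -4 + m² (w(m) = -4 + m*m = -4 + m²)
M(J, F) = -√(F² + J²)/8 (M(J, F) = -√(J² + F²)/8 = -√(F² + J²)/8)
M(T, w(C(-5)))² = (-√((-4 + (-5)²)² + 4²)/8)² = (-√((-4 + 25)² + 16)/8)² = (-√(21² + 16)/8)² = (-√(441 + 16)/8)² = (-√457/8)² = 457/64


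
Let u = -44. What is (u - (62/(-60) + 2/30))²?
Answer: 1666681/900 ≈ 1851.9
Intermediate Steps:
(u - (62/(-60) + 2/30))² = (-44 - (62/(-60) + 2/30))² = (-44 - (62*(-1/60) + 2*(1/30)))² = (-44 - (-31/30 + 1/15))² = (-44 - 1*(-29/30))² = (-44 + 29/30)² = (-1291/30)² = 1666681/900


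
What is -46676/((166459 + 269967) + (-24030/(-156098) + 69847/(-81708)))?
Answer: -297663479751792/2783183502941909 ≈ -0.10695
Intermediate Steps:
-46676/((166459 + 269967) + (-24030/(-156098) + 69847/(-81708))) = -46676/(436426 + (-24030*(-1/156098) + 69847*(-1/81708))) = -46676/(436426 + (12015/78049 - 69847/81708)) = -46676/(436426 - 4469766883/6377227692) = -46676/2783183502941909/6377227692 = -46676*6377227692/2783183502941909 = -297663479751792/2783183502941909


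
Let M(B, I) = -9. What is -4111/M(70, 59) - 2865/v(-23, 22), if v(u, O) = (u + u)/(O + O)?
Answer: 661823/207 ≈ 3197.2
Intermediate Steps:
v(u, O) = u/O (v(u, O) = (2*u)/((2*O)) = (2*u)*(1/(2*O)) = u/O)
-4111/M(70, 59) - 2865/v(-23, 22) = -4111/(-9) - 2865/((-23/22)) = -4111*(-⅑) - 2865/((-23*1/22)) = 4111/9 - 2865/(-23/22) = 4111/9 - 2865*(-22/23) = 4111/9 + 63030/23 = 661823/207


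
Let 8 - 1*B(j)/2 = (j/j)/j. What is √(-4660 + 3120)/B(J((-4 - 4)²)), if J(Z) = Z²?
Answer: 4096*I*√385/32767 ≈ 2.4528*I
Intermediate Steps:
B(j) = 16 - 2/j (B(j) = 16 - 2*j/j/j = 16 - 2/j)
√(-4660 + 3120)/B(J((-4 - 4)²)) = √(-4660 + 3120)/(16 - 2/(-4 - 4)⁴) = √(-1540)/(16 - 2/(((-8)²)²)) = (2*I*√385)/(16 - 2/(64²)) = (2*I*√385)/(16 - 2/4096) = (2*I*√385)/(16 - 2*1/4096) = (2*I*√385)/(16 - 1/2048) = (2*I*√385)/(32767/2048) = (2*I*√385)*(2048/32767) = 4096*I*√385/32767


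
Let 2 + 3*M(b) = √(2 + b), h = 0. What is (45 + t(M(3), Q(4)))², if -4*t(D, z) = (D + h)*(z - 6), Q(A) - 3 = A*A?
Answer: 35689/16 - 3679*√5/36 ≈ 2002.0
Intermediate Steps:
Q(A) = 3 + A² (Q(A) = 3 + A*A = 3 + A²)
M(b) = -⅔ + √(2 + b)/3
t(D, z) = -D*(-6 + z)/4 (t(D, z) = -(D + 0)*(z - 6)/4 = -D*(-6 + z)/4)
(45 + t(M(3), Q(4)))² = (45 + (-⅔ + √(2 + 3)/3)*(6 - (3 + 4²))/4)² = (45 + (-⅔ + √5/3)*(6 - (3 + 16))/4)² = (45 + (-⅔ + √5/3)*(6 - 1*19)/4)² = (45 + (-⅔ + √5/3)*(6 - 19)/4)² = (45 + (¼)*(-⅔ + √5/3)*(-13))² = (45 + (13/6 - 13*√5/12))² = (283/6 - 13*√5/12)²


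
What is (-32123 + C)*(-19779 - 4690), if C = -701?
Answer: 803170456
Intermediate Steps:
(-32123 + C)*(-19779 - 4690) = (-32123 - 701)*(-19779 - 4690) = -32824*(-24469) = 803170456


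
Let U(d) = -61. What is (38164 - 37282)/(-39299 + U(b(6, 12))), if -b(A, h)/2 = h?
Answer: -147/6560 ≈ -0.022409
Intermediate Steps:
b(A, h) = -2*h
(38164 - 37282)/(-39299 + U(b(6, 12))) = (38164 - 37282)/(-39299 - 61) = 882/(-39360) = 882*(-1/39360) = -147/6560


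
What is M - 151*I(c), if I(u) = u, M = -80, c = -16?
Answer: 2336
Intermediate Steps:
M - 151*I(c) = -80 - 151*(-16) = -80 + 2416 = 2336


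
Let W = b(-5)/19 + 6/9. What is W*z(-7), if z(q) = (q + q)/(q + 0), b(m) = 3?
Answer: 94/57 ≈ 1.6491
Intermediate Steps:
z(q) = 2 (z(q) = (2*q)/q = 2)
W = 47/57 (W = 3/19 + 6/9 = 3*(1/19) + 6*(⅑) = 3/19 + ⅔ = 47/57 ≈ 0.82456)
W*z(-7) = (47/57)*2 = 94/57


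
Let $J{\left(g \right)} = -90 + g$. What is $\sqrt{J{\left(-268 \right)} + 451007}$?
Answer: $\sqrt{450649} \approx 671.3$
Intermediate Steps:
$\sqrt{J{\left(-268 \right)} + 451007} = \sqrt{\left(-90 - 268\right) + 451007} = \sqrt{-358 + 451007} = \sqrt{450649}$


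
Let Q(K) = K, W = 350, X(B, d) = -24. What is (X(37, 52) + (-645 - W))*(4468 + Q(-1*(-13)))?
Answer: -4566139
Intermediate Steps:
(X(37, 52) + (-645 - W))*(4468 + Q(-1*(-13))) = (-24 + (-645 - 1*350))*(4468 - 1*(-13)) = (-24 + (-645 - 350))*(4468 + 13) = (-24 - 995)*4481 = -1019*4481 = -4566139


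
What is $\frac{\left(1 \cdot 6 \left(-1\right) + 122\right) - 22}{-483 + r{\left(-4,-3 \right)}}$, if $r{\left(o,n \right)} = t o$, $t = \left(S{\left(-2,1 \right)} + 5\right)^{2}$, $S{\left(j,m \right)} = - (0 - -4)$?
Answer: $- \frac{94}{487} \approx -0.19302$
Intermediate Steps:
$S{\left(j,m \right)} = -4$ ($S{\left(j,m \right)} = - (0 + 4) = \left(-1\right) 4 = -4$)
$t = 1$ ($t = \left(-4 + 5\right)^{2} = 1^{2} = 1$)
$r{\left(o,n \right)} = o$ ($r{\left(o,n \right)} = 1 o = o$)
$\frac{\left(1 \cdot 6 \left(-1\right) + 122\right) - 22}{-483 + r{\left(-4,-3 \right)}} = \frac{\left(1 \cdot 6 \left(-1\right) + 122\right) - 22}{-483 - 4} = \frac{\left(6 \left(-1\right) + 122\right) - 22}{-487} = \left(\left(-6 + 122\right) - 22\right) \left(- \frac{1}{487}\right) = \left(116 - 22\right) \left(- \frac{1}{487}\right) = 94 \left(- \frac{1}{487}\right) = - \frac{94}{487}$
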